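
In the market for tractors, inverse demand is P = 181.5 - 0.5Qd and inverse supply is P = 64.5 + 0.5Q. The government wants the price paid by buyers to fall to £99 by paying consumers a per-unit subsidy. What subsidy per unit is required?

At a buyer price of 99, quantity demanded is 363 − 2·99 = 165.
Sellers supply 165 only when they receive Ps = 64.5 + 0.5·165 = 147.
s = Ps − Pb = 147 − 99 = 48.

Required subsidy s = £48 per unit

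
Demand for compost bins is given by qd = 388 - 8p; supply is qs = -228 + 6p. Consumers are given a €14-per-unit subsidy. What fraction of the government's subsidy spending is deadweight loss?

DWL / government spending = 2/7

Pre-subsidy: 388 - 8p = -228 + 6p gives p* = 44, q* = 36.
With the rebate, buyers effectively pay pb = ps − 14, where ps is the price sellers receive.
Demand in terms of ps becomes qd = 388 − 8(ps − 14) = 500 - 8ps. Setting this equal to supply: 500 - 8ps = -228 + 6ps, so ps = 52.
Buyers pay pb = 52 − 14 = 38; q' = -228 + 6·52 = 84.
ΔCS = ½(36 + 84)(44 − 38) = 360; ΔPS = ½(36 + 84)(52 − 44) = 480.
Government spending = 14 × 84 = 1176.
DWL = ½ × 14 × (84 − 36) = 336; fraction = 336 / 1176 = 2/7.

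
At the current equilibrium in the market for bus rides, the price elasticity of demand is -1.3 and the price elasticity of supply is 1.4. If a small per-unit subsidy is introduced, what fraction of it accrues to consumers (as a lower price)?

Consumer share = 14/27

For a small subsidy around the equilibrium, the benefit split depends on the relative slopes, which at a point are proportional to the elasticities.
Buyer share = εs/(εs + |εd|) = 1.4/(1.4 + 1.3) = 14/27; seller share = |εd|/(εs + |εd|) = 13/27.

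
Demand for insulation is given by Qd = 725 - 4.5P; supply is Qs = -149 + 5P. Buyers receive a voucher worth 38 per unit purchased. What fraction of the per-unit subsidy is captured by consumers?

Consumer share = 10/19

Pre-subsidy: 725 - 4.5P = -149 + 5P gives P* = 92, Q* = 311.
With the rebate, buyers effectively pay Pb = Ps − 38, where Ps is the price sellers receive.
Demand in terms of Ps becomes Qd = 725 − 4.5(Ps − 38) = 896 - 4.5Ps. Setting this equal to supply: 896 - 4.5Ps = -149 + 5Ps, so Ps = 110.
Buyers pay Pb = 110 − 38 = 72; Q' = -149 + 5·110 = 401.
Buyers' price falls by P* − Pb = 92 − 72 = 20; sellers' price rises by Ps − P* = 110 − 92 = 18.
So consumers capture 20/38 = 10/19 of each unit of subsidy.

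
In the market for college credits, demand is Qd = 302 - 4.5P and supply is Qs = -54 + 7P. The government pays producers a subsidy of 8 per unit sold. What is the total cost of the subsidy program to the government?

Pre-subsidy: 302 - 4.5P = -54 + 7P gives P* = 712/23, Q* = 3742/23.
With the subsidy, sellers receive Ps = Pb + 8 for each unit, where Pb is the price buyers pay.
Supply in terms of Pb becomes Qs = -54 + 7(Pb + 8) = 2 + 7Pb. Setting this equal to demand: 302 - 4.5Pb = 2 + 7Pb, so Pb = 600/23.
Sellers receive Ps = 600/23 + 8 = 784/23; Q' = 302 − 4.5·(600/23) = 4246/23.
Government outlay = subsidy × quantity = 8 × 4246/23 = 33968/23.

Government cost = 33968/23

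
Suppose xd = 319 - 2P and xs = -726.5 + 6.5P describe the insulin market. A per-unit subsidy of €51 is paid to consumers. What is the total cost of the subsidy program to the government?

Government cost = €7701

Pre-subsidy: 319 - 2P = -726.5 + 6.5P gives P* = 123, x* = 73.
With the rebate, buyers effectively pay Pb = Ps − 51, where Ps is the price sellers receive.
Demand in terms of Ps becomes xd = 319 − 2(Ps − 51) = 421 - 2Ps. Setting this equal to supply: 421 - 2Ps = -726.5 + 6.5Ps, so Ps = 135.
Buyers pay Pb = 135 − 51 = 84; x' = -726.5 + 6.5·135 = 151.
Government outlay = subsidy × quantity = 51 × 151 = 7701.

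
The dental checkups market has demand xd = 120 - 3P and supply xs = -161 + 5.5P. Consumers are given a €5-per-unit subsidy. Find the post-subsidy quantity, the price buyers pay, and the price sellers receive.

x' = 519/17; buyers pay 507/17; sellers receive 592/17

Pre-subsidy: 120 - 3P = -161 + 5.5P gives P* = 562/17, x* = 354/17.
With the rebate, buyers effectively pay Pb = Ps − 5, where Ps is the price sellers receive.
Demand in terms of Ps becomes xd = 120 − 3(Ps − 5) = 135 - 3Ps. Setting this equal to supply: 135 - 3Ps = -161 + 5.5Ps, so Ps = 592/17.
Buyers pay Pb = 592/17 − 5 = 507/17; x' = -161 + 5.5·(592/17) = 519/17.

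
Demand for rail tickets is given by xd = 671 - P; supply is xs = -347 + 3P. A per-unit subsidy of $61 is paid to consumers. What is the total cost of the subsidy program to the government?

Pre-subsidy: 671 - P = -347 + 3P gives P* = 254.5, x* = 416.5.
With the rebate, buyers effectively pay Pb = Ps − 61, where Ps is the price sellers receive.
Demand in terms of Ps becomes xd = 671 − 1(Ps − 61) = 732 - Ps. Setting this equal to supply: 732 - Ps = -347 + 3Ps, so Ps = 269.75.
Buyers pay Pb = 269.75 − 61 = 208.75; x' = -347 + 3·269.75 = 462.25.
Government outlay = subsidy × quantity = 61 × 462.25 = 28197.25.

Government cost = $28197.25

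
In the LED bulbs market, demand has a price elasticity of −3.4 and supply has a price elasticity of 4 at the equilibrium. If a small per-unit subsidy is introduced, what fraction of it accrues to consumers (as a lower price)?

Consumer share = 20/37

For a small subsidy around the equilibrium, the benefit split depends on the relative slopes, which at a point are proportional to the elasticities.
Buyer share = εs/(εs + |εd|) = 4/(4 + 3.4) = 20/37; seller share = |εd|/(εs + |εd|) = 17/37.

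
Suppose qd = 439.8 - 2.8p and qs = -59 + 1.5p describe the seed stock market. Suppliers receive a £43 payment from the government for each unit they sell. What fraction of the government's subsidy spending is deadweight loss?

DWL / government spending = 21/157

Pre-subsidy: 439.8 - 2.8p = -59 + 1.5p gives p* = 116, q* = 115.
With the subsidy, sellers receive ps = pb + 43 for each unit, where pb is the price buyers pay.
Supply in terms of pb becomes qs = -59 + 1.5(pb + 43) = 5.5 + 1.5pb. Setting this equal to demand: 439.8 - 2.8pb = 5.5 + 1.5pb, so pb = 101.
Sellers receive ps = 101 + 43 = 144; q' = 439.8 − 2.8·101 = 157.
ΔCS = ½(115 + 157)(116 − 101) = 2040; ΔPS = ½(115 + 157)(144 − 116) = 3808.
Government spending = 43 × 157 = 6751.
DWL = ½ × 43 × (157 − 115) = 903; fraction = 903 / 6751 = 21/157.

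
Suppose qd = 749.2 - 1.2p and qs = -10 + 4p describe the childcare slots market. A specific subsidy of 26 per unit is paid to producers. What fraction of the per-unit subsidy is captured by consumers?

Consumer share = 10/13

Pre-subsidy: 749.2 - 1.2p = -10 + 4p gives p* = 146, q* = 574.
With the subsidy, sellers receive ps = pb + 26 for each unit, where pb is the price buyers pay.
Supply in terms of pb becomes qs = -10 + 4(pb + 26) = 94 + 4pb. Setting this equal to demand: 749.2 - 1.2pb = 94 + 4pb, so pb = 126.
Sellers receive ps = 126 + 26 = 152; q' = 749.2 − 1.2·126 = 598.
Buyers' price falls by p* − pb = 146 − 126 = 20; sellers' price rises by ps − p* = 152 − 146 = 6.
So consumers capture 20/26 = 10/13 of each unit of subsidy.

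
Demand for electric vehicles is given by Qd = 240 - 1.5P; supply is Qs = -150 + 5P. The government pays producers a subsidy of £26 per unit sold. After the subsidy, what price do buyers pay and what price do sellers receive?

Pre-subsidy: 240 - 1.5P = -150 + 5P gives P* = 60, Q* = 150.
With the subsidy, sellers receive Ps = Pb + 26 for each unit, where Pb is the price buyers pay.
Supply in terms of Pb becomes Qs = -150 + 5(Pb + 26) = -20 + 5Pb. Setting this equal to demand: 240 - 1.5Pb = -20 + 5Pb, so Pb = 40.
Sellers receive Ps = 40 + 26 = 66; Q' = 240 − 1.5·40 = 180.

Buyers pay £40; sellers receive £66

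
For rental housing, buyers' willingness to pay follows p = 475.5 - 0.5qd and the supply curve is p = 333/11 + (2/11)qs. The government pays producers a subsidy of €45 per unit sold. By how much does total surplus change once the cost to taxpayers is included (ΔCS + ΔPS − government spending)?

Net change in total surplus = -€1485

Pre-subsidy: 475.5 - 0.5q = 333/11 + (2/11)q gives q* = 653 and p* = 149.
With the subsidy, sellers receive ps = pb + 45 for each unit, where pb is the price buyers pay.
On the curves, pb = 475.5 - 0.5q and ps = 333/11 + (2/11)q; the wedge ps − pb = 45 gives 333/11 + (2/11)q − (475.5 - 0.5q) = 45, so q' = 719.
Then pb = 475.5 − 0.5·719 = 116 and ps = 333/11 + (2/11)·719 = 161.
ΔCS = ½(653 + 719)(149 − 116) = 22638; ΔPS = ½(653 + 719)(161 − 149) = 8232.
Government spending = 45 × 719 = 32355.
Net change = 22638 + 8232 − 32355 = -1485. The loss equals the DWL triangle ½·45·66.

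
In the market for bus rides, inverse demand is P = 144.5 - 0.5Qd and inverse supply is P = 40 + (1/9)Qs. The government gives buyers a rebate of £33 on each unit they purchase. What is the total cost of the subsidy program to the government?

Government cost = £7425

Pre-subsidy: 144.5 - 0.5Q = 40 + (1/9)Q gives Q* = 171 and P* = 59.
With the rebate, buyers effectively pay Pb = Ps − 33, where Ps is the price sellers receive.
On the curves, Pb = 144.5 - 0.5Q and Ps = 40 + (1/9)Q; the wedge Ps − Pb = 33 gives 40 + (1/9)Q − (144.5 - 0.5Q) = 33, so Q' = 225.
Then Pb = 144.5 − 0.5·225 = 32 and Ps = 40 + (1/9)·225 = 65.
Government outlay = subsidy × quantity = 33 × 225 = 7425.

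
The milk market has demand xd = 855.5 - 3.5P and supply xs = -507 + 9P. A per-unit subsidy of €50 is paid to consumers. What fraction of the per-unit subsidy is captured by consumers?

Consumer share = 0.72

Pre-subsidy: 855.5 - 3.5P = -507 + 9P gives P* = 109, x* = 474.
With the rebate, buyers effectively pay Pb = Ps − 50, where Ps is the price sellers receive.
Demand in terms of Ps becomes xd = 855.5 − 3.5(Ps − 50) = 1030.5 - 3.5Ps. Setting this equal to supply: 1030.5 - 3.5Ps = -507 + 9Ps, so Ps = 123.
Buyers pay Pb = 123 − 50 = 73; x' = -507 + 9·123 = 600.
Buyers' price falls by P* − Pb = 109 − 73 = 36; sellers' price rises by Ps − P* = 123 − 109 = 14.
So consumers capture 36/50 = 0.72 of each unit of subsidy.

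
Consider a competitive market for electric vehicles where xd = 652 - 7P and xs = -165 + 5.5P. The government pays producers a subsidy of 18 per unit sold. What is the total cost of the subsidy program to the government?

Pre-subsidy: 652 - 7P = -165 + 5.5P gives P* = 65.36, x* = 194.48.
With the subsidy, sellers receive Ps = Pb + 18 for each unit, where Pb is the price buyers pay.
Supply in terms of Pb becomes xs = -165 + 5.5(Pb + 18) = -66 + 5.5Pb. Setting this equal to demand: 652 - 7Pb = -66 + 5.5Pb, so Pb = 57.44.
Sellers receive Ps = 57.44 + 18 = 75.44; x' = 652 − 7·57.44 = 249.92.
Government outlay = subsidy × quantity = 18 × 249.92 = 4498.56.

Government cost = 4498.56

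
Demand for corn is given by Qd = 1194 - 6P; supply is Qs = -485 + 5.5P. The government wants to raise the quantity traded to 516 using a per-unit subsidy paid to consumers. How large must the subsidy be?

At Q = 516, invert demand for the buyer price: Pb = (1194 − 516)/6 = 113; invert supply for the seller price: Ps = (516 − (-485))/5.5 = 182.
The subsidy must fill the gap: s = Ps − Pb = 182 − 113 = 69.

Required subsidy s = 69 per unit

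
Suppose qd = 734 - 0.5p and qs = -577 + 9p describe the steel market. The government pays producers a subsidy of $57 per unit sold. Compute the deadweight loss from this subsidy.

Pre-subsidy: 734 - 0.5p = -577 + 9p gives p* = 138, q* = 665.
With the subsidy, sellers receive ps = pb + 57 for each unit, where pb is the price buyers pay.
Supply in terms of pb becomes qs = -577 + 9(pb + 57) = -64 + 9pb. Setting this equal to demand: 734 - 0.5pb = -64 + 9pb, so pb = 84.
Sellers receive ps = 84 + 57 = 141; q' = 734 − 0.5·84 = 692.
The subsidy expands output by 692 − 665 = 27 past the efficient level; on those units the gap between marginal cost and willingness to pay runs from 0 up to 57.
DWL = ½ × 57 × 27 = 769.5.

Deadweight loss = $769.5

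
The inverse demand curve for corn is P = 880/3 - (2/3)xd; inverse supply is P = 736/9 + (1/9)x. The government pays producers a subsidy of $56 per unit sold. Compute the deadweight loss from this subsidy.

Pre-subsidy: 880/3 - (2/3)x = 736/9 + (1/9)x gives x* = 272 and P* = 112.
With the subsidy, sellers receive Ps = Pb + 56 for each unit, where Pb is the price buyers pay.
On the curves, Pb = 880/3 - (2/3)x and Ps = 736/9 + (1/9)x; the wedge Ps − Pb = 56 gives 736/9 + (1/9)x − (880/3 - (2/3)x) = 56, so x' = 344.
Then Pb = 880/3 − (2/3)·344 = 64 and Ps = 736/9 + (1/9)·344 = 120.
The subsidy expands output by 344 − 272 = 72 past the efficient level; on those units the gap between marginal cost and willingness to pay runs from 0 up to 56.
DWL = ½ × 56 × 72 = 2016.

Deadweight loss = $2016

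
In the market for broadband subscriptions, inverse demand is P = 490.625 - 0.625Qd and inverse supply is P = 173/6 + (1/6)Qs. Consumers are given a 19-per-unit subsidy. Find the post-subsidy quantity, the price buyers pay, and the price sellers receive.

Q' = 11539/19; buyers pay 2110/19; sellers receive 2471/19

Pre-subsidy: 490.625 - 0.625Q = 173/6 + (1/6)Q gives Q* = 11083/19 and P* = 2395/19.
With the rebate, buyers effectively pay Pb = Ps − 19, where Ps is the price sellers receive.
On the curves, Pb = 490.625 - 0.625Q and Ps = 173/6 + (1/6)Q; the wedge Ps − Pb = 19 gives 173/6 + (1/6)Q − (490.625 - 0.625Q) = 19, so Q' = 11539/19.
Then Pb = 490.625 − 0.625·(11539/19) = 2110/19 and Ps = 173/6 + (1/6)·(11539/19) = 2471/19.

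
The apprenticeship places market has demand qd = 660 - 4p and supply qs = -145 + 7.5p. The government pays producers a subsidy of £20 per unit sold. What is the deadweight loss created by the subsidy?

Pre-subsidy: 660 - 4p = -145 + 7.5p gives p* = 70, q* = 380.
With the subsidy, sellers receive ps = pb + 20 for each unit, where pb is the price buyers pay.
Supply in terms of pb becomes qs = -145 + 7.5(pb + 20) = 5 + 7.5pb. Setting this equal to demand: 660 - 4pb = 5 + 7.5pb, so pb = 1310/23.
Sellers receive ps = 1310/23 + 20 = 1770/23; q' = 660 − 4·(1310/23) = 9940/23.
The subsidy expands output by 9940/23 − 380 = 1200/23 past the efficient level; on those units the gap between marginal cost and willingness to pay runs from 0 up to 20.
DWL = ½ × 20 × 1200/23 = 12000/23.

Deadweight loss = 12000/23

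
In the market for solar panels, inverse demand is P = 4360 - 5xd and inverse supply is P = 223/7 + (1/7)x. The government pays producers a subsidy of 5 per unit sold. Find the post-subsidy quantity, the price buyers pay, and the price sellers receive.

Pre-subsidy: 4360 - 5x = 223/7 + (1/7)x gives x* = 10099/12 and P* = 1825/12.
With the subsidy, sellers receive Ps = Pb + 5 for each unit, where Pb is the price buyers pay.
On the curves, Pb = 4360 - 5x and Ps = 223/7 + (1/7)x; the wedge Ps − Pb = 5 gives 223/7 + (1/7)x − (4360 - 5x) = 5, so x' = 7583/9.
Then Pb = 4360 − 5·(7583/9) = 1325/9 and Ps = 223/7 + (1/7)·(7583/9) = 1370/9.

x' = 7583/9; buyers pay 1325/9; sellers receive 1370/9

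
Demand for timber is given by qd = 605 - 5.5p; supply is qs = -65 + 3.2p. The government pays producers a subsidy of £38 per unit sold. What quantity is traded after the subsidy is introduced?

q' = 7491/29

Pre-subsidy: 605 - 5.5p = -65 + 3.2p gives p* = 6700/87, q* = 15785/87.
With the subsidy, sellers receive ps = pb + 38 for each unit, where pb is the price buyers pay.
Supply in terms of pb becomes qs = -65 + 3.2(pb + 38) = 56.6 + 3.2pb. Setting this equal to demand: 605 - 5.5pb = 56.6 + 3.2pb, so pb = 1828/29.
Sellers receive ps = 1828/29 + 38 = 2930/29; q' = 605 − 5.5·(1828/29) = 7491/29.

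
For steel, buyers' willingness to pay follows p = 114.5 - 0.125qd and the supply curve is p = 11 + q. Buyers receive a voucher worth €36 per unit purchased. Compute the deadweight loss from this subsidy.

Deadweight loss = €576

Pre-subsidy: 114.5 - 0.125q = 11 + q gives q* = 92 and p* = 103.
With the rebate, buyers effectively pay pb = ps − 36, where ps is the price sellers receive.
On the curves, pb = 114.5 - 0.125q and ps = 11 + q; the wedge ps − pb = 36 gives 11 + q − (114.5 - 0.125q) = 36, so q' = 124.
Then pb = 114.5 − 0.125·124 = 99 and ps = 11 + 1·124 = 135.
The subsidy expands output by 124 − 92 = 32 past the efficient level; on those units the gap between marginal cost and willingness to pay runs from 0 up to 36.
DWL = ½ × 36 × 32 = 576.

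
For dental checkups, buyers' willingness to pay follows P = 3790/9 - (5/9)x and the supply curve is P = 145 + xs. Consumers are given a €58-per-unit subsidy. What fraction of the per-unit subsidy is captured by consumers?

Consumer share = 5/14

Pre-subsidy: 3790/9 - (5/9)x = 145 + x gives x* = 177.5 and P* = 322.5.
With the rebate, buyers effectively pay Pb = Ps − 58, where Ps is the price sellers receive.
On the curves, Pb = 3790/9 - (5/9)x and Ps = 145 + x; the wedge Ps − Pb = 58 gives 145 + x − (3790/9 - (5/9)x) = 58, so x' = 3007/14.
Then Pb = 3790/9 − (5/9)·(3007/14) = 4225/14 and Ps = 145 + 1·(3007/14) = 5037/14.
Buyers' price falls by P* − Pb = 322.5 − 4225/14 = 145/7; sellers' price rises by Ps − P* = 5037/14 − 322.5 = 261/7.
So consumers capture (145/7)/58 = 5/14 of each unit of subsidy.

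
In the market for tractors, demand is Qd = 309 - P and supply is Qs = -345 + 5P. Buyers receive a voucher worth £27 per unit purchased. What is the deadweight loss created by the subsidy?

Deadweight loss = £303.75

Pre-subsidy: 309 - P = -345 + 5P gives P* = 109, Q* = 200.
With the rebate, buyers effectively pay Pb = Ps − 27, where Ps is the price sellers receive.
Demand in terms of Ps becomes Qd = 309 − 1(Ps − 27) = 336 - Ps. Setting this equal to supply: 336 - Ps = -345 + 5Ps, so Ps = 113.5.
Buyers pay Pb = 113.5 − 27 = 86.5; Q' = -345 + 5·113.5 = 222.5.
The subsidy expands output by 222.5 − 200 = 22.5 past the efficient level; on those units the gap between marginal cost and willingness to pay runs from 0 up to 27.
DWL = ½ × 27 × 22.5 = 303.75.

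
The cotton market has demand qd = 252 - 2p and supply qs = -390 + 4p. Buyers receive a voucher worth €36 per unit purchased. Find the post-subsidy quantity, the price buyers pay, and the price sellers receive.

q' = 86; buyers pay €83; sellers receive €119

Pre-subsidy: 252 - 2p = -390 + 4p gives p* = 107, q* = 38.
With the rebate, buyers effectively pay pb = ps − 36, where ps is the price sellers receive.
Demand in terms of ps becomes qd = 252 − 2(ps − 36) = 324 - 2ps. Setting this equal to supply: 324 - 2ps = -390 + 4ps, so ps = 119.
Buyers pay pb = 119 − 36 = 83; q' = -390 + 4·119 = 86.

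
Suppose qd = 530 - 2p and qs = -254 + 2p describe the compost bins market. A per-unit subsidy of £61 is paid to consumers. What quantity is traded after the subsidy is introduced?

Pre-subsidy: 530 - 2p = -254 + 2p gives p* = 196, q* = 138.
With the rebate, buyers effectively pay pb = ps − 61, where ps is the price sellers receive.
Demand in terms of ps becomes qd = 530 − 2(ps − 61) = 652 - 2ps. Setting this equal to supply: 652 - 2ps = -254 + 2ps, so ps = 226.5.
Buyers pay pb = 226.5 − 61 = 165.5; q' = -254 + 2·226.5 = 199.

q' = 199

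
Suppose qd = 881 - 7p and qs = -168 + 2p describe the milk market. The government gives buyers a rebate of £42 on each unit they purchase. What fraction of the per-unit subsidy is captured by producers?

Pre-subsidy: 881 - 7p = -168 + 2p gives p* = 1049/9, q* = 586/9.
With the rebate, buyers effectively pay pb = ps − 42, where ps is the price sellers receive.
Demand in terms of ps becomes qd = 881 − 7(ps − 42) = 1175 - 7ps. Setting this equal to supply: 1175 - 7ps = -168 + 2ps, so ps = 1343/9.
Buyers pay pb = 1343/9 − 42 = 965/9; q' = -168 + 2·(1343/9) = 1174/9.
Buyers' price falls by p* − pb = 1049/9 − 965/9 = 28/3; sellers' price rises by ps − p* = 1343/9 − 1049/9 = 98/3.
So producers capture (98/3)/42 = 7/9 of each unit of subsidy.

Producer share = 7/9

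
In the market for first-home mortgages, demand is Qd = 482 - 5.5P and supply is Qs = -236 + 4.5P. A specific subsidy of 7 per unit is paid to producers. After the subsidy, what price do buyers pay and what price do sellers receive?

Buyers pay 68.65; sellers receive 75.65

Pre-subsidy: 482 - 5.5P = -236 + 4.5P gives P* = 71.8, Q* = 87.1.
With the subsidy, sellers receive Ps = Pb + 7 for each unit, where Pb is the price buyers pay.
Supply in terms of Pb becomes Qs = -236 + 4.5(Pb + 7) = -204.5 + 4.5Pb. Setting this equal to demand: 482 - 5.5Pb = -204.5 + 4.5Pb, so Pb = 68.65.
Sellers receive Ps = 68.65 + 7 = 75.65; Q' = 482 − 5.5·68.65 = 104.425.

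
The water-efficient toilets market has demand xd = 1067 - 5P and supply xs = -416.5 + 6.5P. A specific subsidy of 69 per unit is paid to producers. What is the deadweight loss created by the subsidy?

Pre-subsidy: 1067 - 5P = -416.5 + 6.5P gives P* = 129, x* = 422.
With the subsidy, sellers receive Ps = Pb + 69 for each unit, where Pb is the price buyers pay.
Supply in terms of Pb becomes xs = -416.5 + 6.5(Pb + 69) = 32 + 6.5Pb. Setting this equal to demand: 1067 - 5Pb = 32 + 6.5Pb, so Pb = 90.
Sellers receive Ps = 90 + 69 = 159; x' = 1067 − 5·90 = 617.
The subsidy expands output by 617 − 422 = 195 past the efficient level; on those units the gap between marginal cost and willingness to pay runs from 0 up to 69.
DWL = ½ × 69 × 195 = 6727.5.

Deadweight loss = 6727.5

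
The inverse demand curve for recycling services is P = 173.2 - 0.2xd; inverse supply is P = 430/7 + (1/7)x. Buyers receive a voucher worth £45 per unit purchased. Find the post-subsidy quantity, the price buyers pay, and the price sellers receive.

x' = 457.25; buyers pay £81.75; sellers receive £126.75

Pre-subsidy: 173.2 - 0.2x = 430/7 + (1/7)x gives x* = 326 and P* = 108.
With the rebate, buyers effectively pay Pb = Ps − 45, where Ps is the price sellers receive.
On the curves, Pb = 173.2 - 0.2x and Ps = 430/7 + (1/7)x; the wedge Ps − Pb = 45 gives 430/7 + (1/7)x − (173.2 - 0.2x) = 45, so x' = 457.25.
Then Pb = 173.2 − 0.2·457.25 = 81.75 and Ps = 430/7 + (1/7)·457.25 = 126.75.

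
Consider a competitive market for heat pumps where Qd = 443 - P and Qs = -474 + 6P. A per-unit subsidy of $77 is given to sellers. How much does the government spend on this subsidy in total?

Government cost = $29106

Pre-subsidy: 443 - P = -474 + 6P gives P* = 131, Q* = 312.
With the subsidy, sellers receive Ps = Pb + 77 for each unit, where Pb is the price buyers pay.
Supply in terms of Pb becomes Qs = -474 + 6(Pb + 77) = -12 + 6Pb. Setting this equal to demand: 443 - Pb = -12 + 6Pb, so Pb = 65.
Sellers receive Ps = 65 + 77 = 142; Q' = 443 − 1·65 = 378.
Government outlay = subsidy × quantity = 77 × 378 = 29106.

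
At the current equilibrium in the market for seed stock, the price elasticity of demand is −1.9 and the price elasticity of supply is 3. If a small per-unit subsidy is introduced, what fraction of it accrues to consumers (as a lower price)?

Consumer share = 30/49

For a small subsidy around the equilibrium, the benefit split depends on the relative slopes, which at a point are proportional to the elasticities.
Buyer share = εs/(εs + |εd|) = 3/(3 + 1.9) = 30/49; seller share = |εd|/(εs + |εd|) = 19/49.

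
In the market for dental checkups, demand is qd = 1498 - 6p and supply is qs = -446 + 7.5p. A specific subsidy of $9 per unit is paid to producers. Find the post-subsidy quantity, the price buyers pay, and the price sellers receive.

Pre-subsidy: 1498 - 6p = -446 + 7.5p gives p* = 144, q* = 634.
With the subsidy, sellers receive ps = pb + 9 for each unit, where pb is the price buyers pay.
Supply in terms of pb becomes qs = -446 + 7.5(pb + 9) = -378.5 + 7.5pb. Setting this equal to demand: 1498 - 6pb = -378.5 + 7.5pb, so pb = 139.
Sellers receive ps = 139 + 9 = 148; q' = 1498 − 6·139 = 664.

q' = 664; buyers pay $139; sellers receive $148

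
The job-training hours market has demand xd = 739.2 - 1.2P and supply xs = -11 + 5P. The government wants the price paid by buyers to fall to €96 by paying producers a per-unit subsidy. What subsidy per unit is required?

At a buyer price of 96, quantity demanded is 739.2 − 1.2·96 = 624.
Sellers supply 624 only when they receive Ps with -11 + 5·Ps = 624, i.e. Ps = 127.
s = Ps − Pb = 127 − 96 = 31.

Required subsidy s = €31 per unit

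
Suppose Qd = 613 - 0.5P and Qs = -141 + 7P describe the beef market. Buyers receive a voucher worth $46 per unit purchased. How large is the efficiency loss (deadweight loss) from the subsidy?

Pre-subsidy: 613 - 0.5P = -141 + 7P gives P* = 1508/15, Q* = 8441/15.
With the rebate, buyers effectively pay Pb = Ps − 46, where Ps is the price sellers receive.
Demand in terms of Ps becomes Qd = 613 − 0.5(Ps − 46) = 636 - 0.5Ps. Setting this equal to supply: 636 - 0.5Ps = -141 + 7Ps, so Ps = 103.6.
Buyers pay Pb = 103.6 − 46 = 57.6; Q' = -141 + 7·103.6 = 584.2.
The subsidy expands output by 584.2 − 8441/15 = 322/15 past the efficient level; on those units the gap between marginal cost and willingness to pay runs from 0 up to 46.
DWL = ½ × 46 × 322/15 = 7406/15.

Deadweight loss = 7406/15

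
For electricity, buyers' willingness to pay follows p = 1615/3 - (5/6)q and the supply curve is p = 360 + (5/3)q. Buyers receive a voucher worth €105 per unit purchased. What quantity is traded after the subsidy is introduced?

Pre-subsidy: 1615/3 - (5/6)q = 360 + (5/3)q gives q* = 214/3 and p* = 4310/9.
With the rebate, buyers effectively pay pb = ps − 105, where ps is the price sellers receive.
On the curves, pb = 1615/3 - (5/6)q and ps = 360 + (5/3)q; the wedge ps − pb = 105 gives 360 + (5/3)q − (1615/3 - (5/6)q) = 105, so q' = 340/3.
Then pb = 1615/3 − (5/6)·(340/3) = 3995/9 and ps = 360 + (5/3)·(340/3) = 4940/9.

q' = 340/3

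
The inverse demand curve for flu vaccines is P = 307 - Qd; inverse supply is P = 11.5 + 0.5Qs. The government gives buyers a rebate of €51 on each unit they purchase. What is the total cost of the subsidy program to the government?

Pre-subsidy: 307 - Q = 11.5 + 0.5Q gives Q* = 197 and P* = 110.
With the rebate, buyers effectively pay Pb = Ps − 51, where Ps is the price sellers receive.
On the curves, Pb = 307 - Q and Ps = 11.5 + 0.5Q; the wedge Ps − Pb = 51 gives 11.5 + 0.5Q − (307 - Q) = 51, so Q' = 231.
Then Pb = 307 − 1·231 = 76 and Ps = 11.5 + 0.5·231 = 127.
Government outlay = subsidy × quantity = 51 × 231 = 11781.

Government cost = €11781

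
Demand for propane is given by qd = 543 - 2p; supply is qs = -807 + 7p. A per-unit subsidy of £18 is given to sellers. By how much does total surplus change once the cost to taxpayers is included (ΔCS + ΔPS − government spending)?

Net change in total surplus = -£252

Pre-subsidy: 543 - 2p = -807 + 7p gives p* = 150, q* = 243.
With the subsidy, sellers receive ps = pb + 18 for each unit, where pb is the price buyers pay.
Supply in terms of pb becomes qs = -807 + 7(pb + 18) = -681 + 7pb. Setting this equal to demand: 543 - 2pb = -681 + 7pb, so pb = 136.
Sellers receive ps = 136 + 18 = 154; q' = 543 − 2·136 = 271.
ΔCS = ½(243 + 271)(150 − 136) = 3598; ΔPS = ½(243 + 271)(154 − 150) = 1028.
Government spending = 18 × 271 = 4878.
Net change = 3598 + 1028 − 4878 = -252. The loss equals the DWL triangle ½·18·28.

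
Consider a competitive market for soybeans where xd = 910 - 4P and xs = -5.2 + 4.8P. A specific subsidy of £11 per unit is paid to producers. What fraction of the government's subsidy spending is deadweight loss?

DWL / government spending = 6/259

Pre-subsidy: 910 - 4P = -5.2 + 4.8P gives P* = 104, x* = 494.
With the subsidy, sellers receive Ps = Pb + 11 for each unit, where Pb is the price buyers pay.
Supply in terms of Pb becomes xs = -5.2 + 4.8(Pb + 11) = 47.6 + 4.8Pb. Setting this equal to demand: 910 - 4Pb = 47.6 + 4.8Pb, so Pb = 98.
Sellers receive Ps = 98 + 11 = 109; x' = 910 − 4·98 = 518.
ΔCS = ½(494 + 518)(104 − 98) = 3036; ΔPS = ½(494 + 518)(109 − 104) = 2530.
Government spending = 11 × 518 = 5698.
DWL = ½ × 11 × (518 − 494) = 132; fraction = 132 / 5698 = 6/259.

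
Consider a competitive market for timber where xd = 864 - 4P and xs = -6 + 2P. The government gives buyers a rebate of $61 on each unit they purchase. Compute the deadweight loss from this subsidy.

Deadweight loss = 7442/3

Pre-subsidy: 864 - 4P = -6 + 2P gives P* = 145, x* = 284.
With the rebate, buyers effectively pay Pb = Ps − 61, where Ps is the price sellers receive.
Demand in terms of Ps becomes xd = 864 − 4(Ps − 61) = 1108 - 4Ps. Setting this equal to supply: 1108 - 4Ps = -6 + 2Ps, so Ps = 557/3.
Buyers pay Pb = 557/3 − 61 = 374/3; x' = -6 + 2·(557/3) = 1096/3.
The subsidy expands output by 1096/3 − 284 = 244/3 past the efficient level; on those units the gap between marginal cost and willingness to pay runs from 0 up to 61.
DWL = ½ × 61 × 244/3 = 7442/3.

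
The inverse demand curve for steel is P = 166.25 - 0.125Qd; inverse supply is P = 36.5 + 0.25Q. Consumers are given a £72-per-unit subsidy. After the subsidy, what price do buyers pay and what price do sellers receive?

Buyers pay £99; sellers receive £171

Pre-subsidy: 166.25 - 0.125Q = 36.5 + 0.25Q gives Q* = 346 and P* = 123.
With the rebate, buyers effectively pay Pb = Ps − 72, where Ps is the price sellers receive.
On the curves, Pb = 166.25 - 0.125Q and Ps = 36.5 + 0.25Q; the wedge Ps − Pb = 72 gives 36.5 + 0.25Q − (166.25 - 0.125Q) = 72, so Q' = 538.
Then Pb = 166.25 − 0.125·538 = 99 and Ps = 36.5 + 0.25·538 = 171.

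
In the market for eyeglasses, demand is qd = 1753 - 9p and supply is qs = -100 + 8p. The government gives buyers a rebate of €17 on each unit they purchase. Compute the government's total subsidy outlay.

Government cost = €14348

Pre-subsidy: 1753 - 9p = -100 + 8p gives p* = 109, q* = 772.
With the rebate, buyers effectively pay pb = ps − 17, where ps is the price sellers receive.
Demand in terms of ps becomes qd = 1753 − 9(ps − 17) = 1906 - 9ps. Setting this equal to supply: 1906 - 9ps = -100 + 8ps, so ps = 118.
Buyers pay pb = 118 − 17 = 101; q' = -100 + 8·118 = 844.
Government outlay = subsidy × quantity = 17 × 844 = 14348.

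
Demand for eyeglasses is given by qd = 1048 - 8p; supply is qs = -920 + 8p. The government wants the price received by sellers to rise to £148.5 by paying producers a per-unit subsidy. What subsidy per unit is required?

At a seller price of 148.5, quantity supplied is -920 + 8·148.5 = 268.
Buyers absorb 268 only when they pay pb with 1048 − 8·pb = 268, i.e. pb = 97.5.
s = ps − pb = 148.5 − 97.5 = 51.

Required subsidy s = £51 per unit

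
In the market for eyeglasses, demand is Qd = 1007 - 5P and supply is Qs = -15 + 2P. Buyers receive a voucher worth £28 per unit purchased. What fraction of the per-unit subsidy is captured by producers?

Producer share = 5/7

Pre-subsidy: 1007 - 5P = -15 + 2P gives P* = 146, Q* = 277.
With the rebate, buyers effectively pay Pb = Ps − 28, where Ps is the price sellers receive.
Demand in terms of Ps becomes Qd = 1007 − 5(Ps − 28) = 1147 - 5Ps. Setting this equal to supply: 1147 - 5Ps = -15 + 2Ps, so Ps = 166.
Buyers pay Pb = 166 − 28 = 138; Q' = -15 + 2·166 = 317.
Buyers' price falls by P* − Pb = 146 − 138 = 8; sellers' price rises by Ps − P* = 166 − 146 = 20.
So producers capture 20/28 = 5/7 of each unit of subsidy.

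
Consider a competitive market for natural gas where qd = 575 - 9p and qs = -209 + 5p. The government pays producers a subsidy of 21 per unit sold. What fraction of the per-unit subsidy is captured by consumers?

Pre-subsidy: 575 - 9p = -209 + 5p gives p* = 56, q* = 71.
With the subsidy, sellers receive ps = pb + 21 for each unit, where pb is the price buyers pay.
Supply in terms of pb becomes qs = -209 + 5(pb + 21) = -104 + 5pb. Setting this equal to demand: 575 - 9pb = -104 + 5pb, so pb = 48.5.
Sellers receive ps = 48.5 + 21 = 69.5; q' = 575 − 9·48.5 = 138.5.
Buyers' price falls by p* − pb = 56 − 48.5 = 7.5; sellers' price rises by ps − p* = 69.5 − 56 = 13.5.
So consumers capture 7.5/21 = 5/14 of each unit of subsidy.

Consumer share = 5/14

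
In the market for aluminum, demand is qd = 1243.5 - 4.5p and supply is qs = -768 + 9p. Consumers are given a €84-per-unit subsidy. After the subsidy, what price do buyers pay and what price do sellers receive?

Pre-subsidy: 1243.5 - 4.5p = -768 + 9p gives p* = 149, q* = 573.
With the rebate, buyers effectively pay pb = ps − 84, where ps is the price sellers receive.
Demand in terms of ps becomes qd = 1243.5 − 4.5(ps − 84) = 1621.5 - 4.5ps. Setting this equal to supply: 1621.5 - 4.5ps = -768 + 9ps, so ps = 177.
Buyers pay pb = 177 − 84 = 93; q' = -768 + 9·177 = 825.

Buyers pay €93; sellers receive €177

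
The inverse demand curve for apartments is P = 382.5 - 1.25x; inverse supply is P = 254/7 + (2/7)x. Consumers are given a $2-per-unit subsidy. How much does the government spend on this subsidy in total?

Pre-subsidy: 382.5 - 1.25x = 254/7 + (2/7)x gives x* = 9694/43 and P* = 4330/43.
With the rebate, buyers effectively pay Pb = Ps − 2, where Ps is the price sellers receive.
On the curves, Pb = 382.5 - 1.25x and Ps = 254/7 + (2/7)x; the wedge Ps − Pb = 2 gives 254/7 + (2/7)x − (382.5 - 1.25x) = 2, so x' = 9750/43.
Then Pb = 382.5 − 1.25·(9750/43) = 4260/43 and Ps = 254/7 + (2/7)·(9750/43) = 4346/43.
Government outlay = subsidy × quantity = 2 × 9750/43 = 19500/43.

Government cost = 19500/43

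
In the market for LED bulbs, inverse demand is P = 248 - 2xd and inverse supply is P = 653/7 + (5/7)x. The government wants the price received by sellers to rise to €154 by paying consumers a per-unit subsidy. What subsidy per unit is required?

At a seller price of 154, quantity supplied is -130.6 + 1.4·154 = 85.
Buyers absorb 85 only when they pay Pb = 248 − 2·85 = 78.
s = Ps − Pb = 154 − 78 = 76.

Required subsidy s = €76 per unit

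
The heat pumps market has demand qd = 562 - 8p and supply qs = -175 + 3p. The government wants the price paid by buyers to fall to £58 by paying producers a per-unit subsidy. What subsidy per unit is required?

At a buyer price of 58, quantity demanded is 562 − 8·58 = 98.
Sellers supply 98 only when they receive ps with -175 + 3·ps = 98, i.e. ps = 91.
s = ps − pb = 91 − 58 = 33.

Required subsidy s = £33 per unit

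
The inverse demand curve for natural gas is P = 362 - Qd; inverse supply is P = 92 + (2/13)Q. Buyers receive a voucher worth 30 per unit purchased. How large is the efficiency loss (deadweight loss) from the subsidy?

Deadweight loss = 390

Pre-subsidy: 362 - Q = 92 + (2/13)Q gives Q* = 234 and P* = 128.
With the rebate, buyers effectively pay Pb = Ps − 30, where Ps is the price sellers receive.
On the curves, Pb = 362 - Q and Ps = 92 + (2/13)Q; the wedge Ps − Pb = 30 gives 92 + (2/13)Q − (362 - Q) = 30, so Q' = 260.
Then Pb = 362 − 1·260 = 102 and Ps = 92 + (2/13)·260 = 132.
The subsidy expands output by 260 − 234 = 26 past the efficient level; on those units the gap between marginal cost and willingness to pay runs from 0 up to 30.
DWL = ½ × 30 × 26 = 390.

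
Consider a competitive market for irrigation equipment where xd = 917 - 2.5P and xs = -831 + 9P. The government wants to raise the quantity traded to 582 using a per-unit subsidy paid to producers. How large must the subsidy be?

At x = 582, invert demand for the buyer price: Pb = (917 − 582)/2.5 = 134; invert supply for the seller price: Ps = (582 − (-831))/9 = 157.
The subsidy must fill the gap: s = Ps − Pb = 157 − 134 = 23.

Required subsidy s = 23 per unit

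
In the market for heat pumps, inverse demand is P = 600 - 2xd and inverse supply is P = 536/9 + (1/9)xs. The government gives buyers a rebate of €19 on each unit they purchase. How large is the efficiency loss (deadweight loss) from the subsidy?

Pre-subsidy: 600 - 2x = 536/9 + (1/9)x gives x* = 256 and P* = 88.
With the rebate, buyers effectively pay Pb = Ps − 19, where Ps is the price sellers receive.
On the curves, Pb = 600 - 2x and Ps = 536/9 + (1/9)x; the wedge Ps − Pb = 19 gives 536/9 + (1/9)x − (600 - 2x) = 19, so x' = 265.
Then Pb = 600 − 2·265 = 70 and Ps = 536/9 + (1/9)·265 = 89.
The subsidy expands output by 265 − 256 = 9 past the efficient level; on those units the gap between marginal cost and willingness to pay runs from 0 up to 19.
DWL = ½ × 19 × 9 = 85.5.

Deadweight loss = €85.5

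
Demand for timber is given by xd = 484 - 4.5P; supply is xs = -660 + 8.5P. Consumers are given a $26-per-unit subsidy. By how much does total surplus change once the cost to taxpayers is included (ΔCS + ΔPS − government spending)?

Pre-subsidy: 484 - 4.5P = -660 + 8.5P gives P* = 88, x* = 88.
With the rebate, buyers effectively pay Pb = Ps − 26, where Ps is the price sellers receive.
Demand in terms of Ps becomes xd = 484 − 4.5(Ps − 26) = 601 - 4.5Ps. Setting this equal to supply: 601 - 4.5Ps = -660 + 8.5Ps, so Ps = 97.
Buyers pay Pb = 97 − 26 = 71; x' = -660 + 8.5·97 = 164.5.
ΔCS = ½(88 + 164.5)(88 − 71) = 2146.25; ΔPS = ½(88 + 164.5)(97 − 88) = 1136.25.
Government spending = 26 × 164.5 = 4277.
Net change = 2146.25 + 1136.25 − 4277 = -994.5. The loss equals the DWL triangle ½·26·76.5.

Net change in total surplus = -$994.5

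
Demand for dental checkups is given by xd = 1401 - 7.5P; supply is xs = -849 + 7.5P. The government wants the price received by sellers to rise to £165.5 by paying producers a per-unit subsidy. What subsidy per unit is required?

Required subsidy s = £31 per unit

At a seller price of 165.5, quantity supplied is -849 + 7.5·165.5 = 392.25.
Buyers absorb 392.25 only when they pay Pb with 1401 − 7.5·Pb = 392.25, i.e. Pb = 134.5.
s = Ps − Pb = 165.5 − 134.5 = 31.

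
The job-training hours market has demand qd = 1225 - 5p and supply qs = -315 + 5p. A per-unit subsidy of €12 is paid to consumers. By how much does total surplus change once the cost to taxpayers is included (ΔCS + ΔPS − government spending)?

Net change in total surplus = -€180

Pre-subsidy: 1225 - 5p = -315 + 5p gives p* = 154, q* = 455.
With the rebate, buyers effectively pay pb = ps − 12, where ps is the price sellers receive.
Demand in terms of ps becomes qd = 1225 − 5(ps − 12) = 1285 - 5ps. Setting this equal to supply: 1285 - 5ps = -315 + 5ps, so ps = 160.
Buyers pay pb = 160 − 12 = 148; q' = -315 + 5·160 = 485.
ΔCS = ½(455 + 485)(154 − 148) = 2820; ΔPS = ½(455 + 485)(160 − 154) = 2820.
Government spending = 12 × 485 = 5820.
Net change = 2820 + 2820 − 5820 = -180. The loss equals the DWL triangle ½·12·30.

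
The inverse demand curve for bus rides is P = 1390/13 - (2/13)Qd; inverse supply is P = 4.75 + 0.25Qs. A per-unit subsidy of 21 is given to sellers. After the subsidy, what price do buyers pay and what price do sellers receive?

Buyers pay 60; sellers receive 81

Pre-subsidy: 1390/13 - (2/13)Q = 4.75 + 0.25Q gives Q* = 253 and P* = 68.
With the subsidy, sellers receive Ps = Pb + 21 for each unit, where Pb is the price buyers pay.
On the curves, Pb = 1390/13 - (2/13)Q and Ps = 4.75 + 0.25Q; the wedge Ps − Pb = 21 gives 4.75 + 0.25Q − (1390/13 - (2/13)Q) = 21, so Q' = 305.
Then Pb = 1390/13 − (2/13)·305 = 60 and Ps = 4.75 + 0.25·305 = 81.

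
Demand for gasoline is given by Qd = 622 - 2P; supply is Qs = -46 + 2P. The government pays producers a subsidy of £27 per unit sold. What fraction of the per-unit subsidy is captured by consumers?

Pre-subsidy: 622 - 2P = -46 + 2P gives P* = 167, Q* = 288.
With the subsidy, sellers receive Ps = Pb + 27 for each unit, where Pb is the price buyers pay.
Supply in terms of Pb becomes Qs = -46 + 2(Pb + 27) = 8 + 2Pb. Setting this equal to demand: 622 - 2Pb = 8 + 2Pb, so Pb = 153.5.
Sellers receive Ps = 153.5 + 27 = 180.5; Q' = 622 − 2·153.5 = 315.
Buyers' price falls by P* − Pb = 167 − 153.5 = 13.5; sellers' price rises by Ps − P* = 180.5 − 167 = 13.5.
So consumers capture 13.5/27 = 0.5 of each unit of subsidy.

Consumer share = 0.5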